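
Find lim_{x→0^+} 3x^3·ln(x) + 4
The product is a 0·∞ indeterminate form at x → 0⁺.
Rewrite the product as 3·ln(x) / x^(-3) and apply L'Hôpital, or use the standard hierarchy x^(-3) ≫ |ln x| as x → 0⁺.
The indeterminate product → 0, so the limit = 4.

Final answer: 4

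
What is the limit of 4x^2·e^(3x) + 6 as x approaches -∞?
The product is a 0·∞ indeterminate form at x → -∞.
Rewrite the product as 4x^2 / e^(-3x) (an ∞/∞ form) and apply L'Hôpital, or use the standard hierarchy e^(3|x|) ≫ |x^2| as x → -∞.
The indeterminate product → 0, so the limit = 6.

Final answer: 6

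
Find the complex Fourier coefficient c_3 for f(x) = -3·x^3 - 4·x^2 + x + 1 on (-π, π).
Compute the real Fourier coefficients first: a_3 = 16/9, b_3 = 2 - 2·π^2.
Then c_3 = (a_3 − i·b_3)/2 = 8/9 - i + i·π^2.

Final answer: 8/9 - i + i·π^2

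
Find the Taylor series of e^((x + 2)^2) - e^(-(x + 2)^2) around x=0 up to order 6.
x^6·(103·e^(-4)/90 + 1847·e^(4)/90) + x^5·(-2·e^(-4)/15 + 106·e^(4)/5) + x^4·(-19·e^(-4)/6 + 115·e^(4)/6) + x^3·(20·e^(-4)/3 + 44·e^(4)/3) + x^2·(-7·e^(-4) + 9·e^(4)) + x·(4·e^(-4) + 4·e^(4)) - e^(-4) + e^(4)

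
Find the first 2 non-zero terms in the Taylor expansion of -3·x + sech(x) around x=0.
1 - 3·x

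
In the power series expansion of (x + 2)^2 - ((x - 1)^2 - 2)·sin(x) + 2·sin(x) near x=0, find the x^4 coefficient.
Expand to order 4: (x + 2)^2 - ((x - 1)^2 - 2)·sin(x) + 2·sin(x) = -x^4/3 - 3·x^3/2 + 3·x^2 + 7·x + 4 + O(x^5).
The coefficient of x^4 is -1/3.

Final answer: -1/3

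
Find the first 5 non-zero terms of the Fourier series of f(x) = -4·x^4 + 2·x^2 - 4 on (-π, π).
(-200 + 32·π^2)·cos(x) + (14 - 8·π^2)·cos(2·x) + (-88/27 + 32·π^2/9)·cos(3·x) + (5/4 - 2·π^2)·cos(4·x) - 4·π^4/5 - 4 + 2·π^2/3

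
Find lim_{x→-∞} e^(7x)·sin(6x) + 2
Evaluate the dominant behaviour as x → -∞; each term tends to a finite value or vanishes.
Limit = 2.

Final answer: 2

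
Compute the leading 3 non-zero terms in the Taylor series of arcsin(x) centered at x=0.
3·x^5/40 + x^3/6 + x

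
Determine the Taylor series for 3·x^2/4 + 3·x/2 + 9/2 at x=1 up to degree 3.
27/4 + 3·(x - 1) + 3·(x - 1)^2/4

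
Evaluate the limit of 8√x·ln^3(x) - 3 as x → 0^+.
The product is a 0·∞ indeterminate form at x → 0⁺.
Rewrite the product as 8·ln^3(x) / x^(-1/2) and apply L'Hôpital, or use the standard hierarchy x^(-1/2) ≫ |ln x|^3 as x → 0⁺.
The indeterminate product → 0, so the limit = -3.

Final answer: -3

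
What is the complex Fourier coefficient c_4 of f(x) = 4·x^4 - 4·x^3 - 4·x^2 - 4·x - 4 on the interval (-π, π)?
Compute the real Fourier coefficients first: a_4 = -7/4 + 2·π^2, b_4 = 5/4 + 2·π^2.
Then c_4 = (a_4 − i·b_4)/2 = -7/8 + π^2 - i·π^2 - 5·i/8.

Final answer: -7/8 + π^2 - i·π^2 - 5·i/8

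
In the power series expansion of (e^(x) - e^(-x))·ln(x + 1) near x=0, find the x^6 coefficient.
Expand to order 6: (e^(x) - e^(-x))·ln(x + 1) = 19·x^6/36 - 2·x^5/3 + x^4 - x^3 + 2·x^2 + O(x^7).
The coefficient of x^6 is 19/36.

Final answer: 19/36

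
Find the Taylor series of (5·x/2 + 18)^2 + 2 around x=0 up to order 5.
25·x^2/4 + 90·x + 326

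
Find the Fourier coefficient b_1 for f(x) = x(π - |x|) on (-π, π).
b_1 = (1/π) ∫_{-π}^{π} f(x)·sin(1x) dx.
Evaluate the integral (use parity and integration by parts as needed): b_1 = 8/π.

Final answer: 8/π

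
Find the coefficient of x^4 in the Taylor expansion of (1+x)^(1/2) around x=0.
Expand to order 4: (1+x)^(1/2) = -5·x^4/128 + x^3/16 - x^2/8 + x/2 + 1 + O(x^5).
The coefficient of x^4 is -5/128.

Final answer: -5/128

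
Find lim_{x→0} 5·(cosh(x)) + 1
Direct substitution at x = 0 gives 6.

Final answer: 6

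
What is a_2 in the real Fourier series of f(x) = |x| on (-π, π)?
a_2 = (1/π) ∫_{-π}^{π} f(x)·cos(2x) dx.
Evaluate the integral (use parity and integration by parts as needed): a_2 = 0.

Final answer: 0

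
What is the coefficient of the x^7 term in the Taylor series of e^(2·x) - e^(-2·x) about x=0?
Expand to order 7: e^(2·x) - e^(-2·x) = 16·x^7/315 + 8·x^5/15 + 8·x^3/3 + 4·x + O(x^8).
The coefficient of x^7 is 16/315.

Final answer: 16/315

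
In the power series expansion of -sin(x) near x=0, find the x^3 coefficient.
Expand to order 3: -sin(x) = x^3/6 - x + O(x^4).
The coefficient of x^3 is 1/6.

Final answer: 1/6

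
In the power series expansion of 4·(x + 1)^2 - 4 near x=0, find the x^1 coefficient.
Expand to order 1: 4·(x + 1)^2 - 4 = 8·x + O(x^2).
The coefficient of x^1 is 8.

Final answer: 8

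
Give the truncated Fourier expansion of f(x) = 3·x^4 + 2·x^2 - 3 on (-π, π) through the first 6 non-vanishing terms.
(136 - 24·π^2)·cos(x) + (-7 + 6·π^2)·cos(2·x) + (8/9 - 8·π^2/3)·cos(3·x) + (-1/16 + 3·π^2/2)·cos(4·x) + (-24·π^2/25 - 56/625)·cos(5·x) - 3 + 2·π^2/3 + 3·π^4/5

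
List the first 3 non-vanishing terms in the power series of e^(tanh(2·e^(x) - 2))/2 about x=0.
3·x^2/2 + x + 1/2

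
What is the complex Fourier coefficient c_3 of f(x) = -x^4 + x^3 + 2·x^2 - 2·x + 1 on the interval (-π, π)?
Compute the real Fourier coefficients first: a_3 = -40/27 + 8·π^2/9, b_3 = -16/9 + 2·π^2/3.
Then c_3 = (a_3 − i·b_3)/2 = -20/27 + 4·π^2/9 - i·π^2/3 + 8·i/9.

Final answer: -20/27 + 4·π^2/9 - i·π^2/3 + 8·i/9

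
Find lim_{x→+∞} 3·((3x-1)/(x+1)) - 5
Evaluate the dominant behaviour as x → +∞; each term tends to a finite value or vanishes.
Limit = 4.

Final answer: 4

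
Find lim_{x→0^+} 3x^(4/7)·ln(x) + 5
The product is a 0·∞ indeterminate form at x → 0⁺.
Rewrite the product as 3·ln(x) / x^(-4/7) and apply L'Hôpital, or use the standard hierarchy x^(-4/7) ≫ |ln x| as x → 0⁺.
The indeterminate product → 0, so the limit = 5.

Final answer: 5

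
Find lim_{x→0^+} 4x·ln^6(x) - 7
The product is a 0·∞ indeterminate form at x → 0⁺.
Rewrite the product as 4·ln^6(x) / x^(-1) and apply L'Hôpital, or use the standard hierarchy x^(-1) ≫ |ln x|^6 as x → 0⁺.
The indeterminate product → 0, so the limit = -7.

Final answer: -7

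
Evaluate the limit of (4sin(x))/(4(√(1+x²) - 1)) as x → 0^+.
Both numerator and denominator → 0 as x → 0^+; this is a 0/0 indeterminate form.
Expand each to leading order near x = 0: numerator ~ 4·x, denominator ~ 2·x^2.
The limit of the ratio is ∞.

Final answer: ∞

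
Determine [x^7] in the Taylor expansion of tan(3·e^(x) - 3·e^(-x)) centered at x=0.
Expand to order 7: tan(3·e^(x) - 3·e^(-x)) = 383507·x^7/24 + 21457·x^5/20 + 73·x^3 + 6·x + O(x^8).
The coefficient of x^7 is 383507/24.

Final answer: 383507/24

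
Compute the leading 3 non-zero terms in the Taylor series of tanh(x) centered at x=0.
2·x^5/15 - x^3/3 + x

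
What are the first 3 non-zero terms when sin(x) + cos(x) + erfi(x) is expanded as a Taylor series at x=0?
-x^2/2 + x·(1 + 2/√(π)) + 1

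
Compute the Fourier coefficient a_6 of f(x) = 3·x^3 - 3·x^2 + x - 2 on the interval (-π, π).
a_6 = (1/π) ∫_{-π}^{π} f(x)·cos(6x) dx.
Evaluate the integral (use parity and integration by parts as needed): a_6 = -1/3.

Final answer: -1/3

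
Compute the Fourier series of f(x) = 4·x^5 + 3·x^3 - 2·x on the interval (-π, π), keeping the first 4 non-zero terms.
(-154·π^2 + 8·π^4 + 920)·sin(x) + (-4·π^4 - 47/2 + 17·π^2)·sin(2·x) + (-106·π^2/27 + 104/81 + 8·π^4/3)·sin(3·x) + (-2·π^4 + 5/8 + π^2)·sin(4·x)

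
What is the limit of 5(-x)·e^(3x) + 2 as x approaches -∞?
The product is a 0·∞ indeterminate form at x → -∞.
Rewrite the product as 5(-x) / e^(-3x) (an ∞/∞ form) and apply L'Hôpital, or use the standard hierarchy e^(3|x|) ≫ |(-x)| as x → -∞.
The indeterminate product → 0, so the limit = 2.

Final answer: 2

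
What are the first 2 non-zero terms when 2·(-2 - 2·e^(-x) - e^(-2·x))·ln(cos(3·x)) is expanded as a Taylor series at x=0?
-36·x^3 + 45·x^2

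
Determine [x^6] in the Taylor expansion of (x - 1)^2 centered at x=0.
Expand to order 6: (x - 1)^2 = x^2 - 2·x + 1 + O(x^7).
The coefficient of x^6 is 0.

Final answer: 0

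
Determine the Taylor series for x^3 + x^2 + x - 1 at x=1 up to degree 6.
2 + 6·(x - 1) + 4·(x - 1)^2 + (x - 1)^3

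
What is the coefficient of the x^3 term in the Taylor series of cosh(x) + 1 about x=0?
Expand to order 3: cosh(x) + 1 = x^2/2 + 2 + O(x^4).
The coefficient of x^3 is 0.

Final answer: 0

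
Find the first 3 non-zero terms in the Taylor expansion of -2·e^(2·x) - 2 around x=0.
-4·x^2 - 4·x - 4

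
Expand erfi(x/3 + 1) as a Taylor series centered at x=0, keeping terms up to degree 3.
2·e·x^3/(27·√(π)) + 2·e·x^2/(9·√(π)) + 2·e·x/(3·√(π)) + erfi(1)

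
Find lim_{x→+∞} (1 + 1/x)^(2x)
As x → +∞: write (1 + 1/x)^(2x) = ((1 + 1/x)^x)^2 → (e^1)^2 = e^2.
Limit = e^(2).

Final answer: e^(2)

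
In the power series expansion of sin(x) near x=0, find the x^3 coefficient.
Expand to order 3: sin(x) = -x^3/6 + x + O(x^4).
The coefficient of x^3 is -1/6.

Final answer: -1/6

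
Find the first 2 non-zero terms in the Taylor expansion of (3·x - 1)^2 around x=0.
1 - 6·x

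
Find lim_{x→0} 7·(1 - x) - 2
Direct substitution at x = 0 gives 5.

Final answer: 5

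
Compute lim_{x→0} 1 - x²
Direct substitution at x = 0 gives 1.

Final answer: 1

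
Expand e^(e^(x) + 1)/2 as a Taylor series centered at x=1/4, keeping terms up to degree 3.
e·e^(e^(1/4))/2 + e^(5/4)·e^(e^(1/4))·(x - 1/4)/2 + (e^(5/4)·e^(e^(1/4))/4 + e^(3/2)·e^(e^(1/4))/4)·(x - 1/4)^2 + (e^(5/4)·e^(e^(1/4))/12 + e^(7/4)·e^(e^(1/4))/12 + e^(3/2)·e^(e^(1/4))/4)·(x - 1/4)^3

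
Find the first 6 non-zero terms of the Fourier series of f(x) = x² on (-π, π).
-4·cos(x) + cos(2·x) - 4·cos(3·x)/9 + cos(4·x)/4 - 4·cos(5·x)/25 + π^2/3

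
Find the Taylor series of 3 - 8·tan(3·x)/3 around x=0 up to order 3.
-24·x^3 - 8·x + 3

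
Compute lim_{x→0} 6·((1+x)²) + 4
Direct substitution at x = 0 gives 10.

Final answer: 10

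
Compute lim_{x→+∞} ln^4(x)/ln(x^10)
This is an ∞/∞ indeterminate form as x → +∞.
Write ln(x^10) = 10·ln(x), reducing the quotient to ln^3(x)/10 → ∞.
Limit = ∞.

Final answer: ∞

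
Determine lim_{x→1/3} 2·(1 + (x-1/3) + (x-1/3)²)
Direct substitution at x = 1/3 gives 2.

Final answer: 2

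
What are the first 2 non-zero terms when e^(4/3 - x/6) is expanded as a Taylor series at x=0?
-x·e^(4/3)/6 + e^(4/3)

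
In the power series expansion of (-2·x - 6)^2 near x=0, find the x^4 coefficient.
Expand to order 4: (-2·x - 6)^2 = 4·x^2 + 24·x + 36 + O(x^5).
The coefficient of x^4 is 0.

Final answer: 0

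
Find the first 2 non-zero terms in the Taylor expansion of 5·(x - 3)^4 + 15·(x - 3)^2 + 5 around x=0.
545 - 630·x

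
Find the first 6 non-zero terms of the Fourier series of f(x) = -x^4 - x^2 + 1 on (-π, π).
(-44 + 8·π^2)·cos(x) + (2 - 2·π^2)·cos(2·x) + (-4/27 + 8·π^2/9)·cos(3·x) + (-π^2/2 - 1/16)·cos(4·x) + (52/625 + 8·π^2/25)·cos(5·x) - π^4/5 - π^2/3 + 1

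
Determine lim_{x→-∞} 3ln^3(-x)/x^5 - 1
The quotient is an ∞/∞ indeterminate form as x → -∞.
Compare growth rates of the dominant terms (exponentials ≫ polynomials ≫ logarithms), or apply L'Hôpital's rule; the quotient → 0.
Adding the constant: 0 - 1 = -1. Limit = -1.

Final answer: -1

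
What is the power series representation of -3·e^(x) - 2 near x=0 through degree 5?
-x^5/40 - x^4/8 - x^3/2 - 3·x^2/2 - 3·x - 5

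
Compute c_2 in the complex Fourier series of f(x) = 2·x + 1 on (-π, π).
Compute the real Fourier coefficients first: a_2 = 0, b_2 = -2.
Then c_2 = (a_2 − i·b_2)/2 = i.

Final answer: i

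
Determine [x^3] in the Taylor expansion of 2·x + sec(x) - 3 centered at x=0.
Expand to order 3: 2·x + sec(x) - 3 = x^2/2 + 2·x - 2 + O(x^4).
The coefficient of x^3 is 0.

Final answer: 0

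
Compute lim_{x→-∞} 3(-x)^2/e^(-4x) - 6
The quotient is an ∞/∞ indeterminate form as x → -∞.
Compare growth rates of the dominant terms (exponentials ≫ polynomials ≫ logarithms), or apply L'Hôpital's rule; the quotient → 0.
Adding the constant: 0 - 6 = -6. Limit = -6.

Final answer: -6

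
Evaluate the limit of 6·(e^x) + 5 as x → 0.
Direct substitution at x = 0 gives 11.

Final answer: 11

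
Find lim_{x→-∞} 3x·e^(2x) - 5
The product is a 0·∞ indeterminate form at x → -∞.
Rewrite the product as 3x / e^(-2x) (an ∞/∞ form) and apply L'Hôpital, or use the standard hierarchy e^(2|x|) ≫ |x| as x → -∞.
The indeterminate product → 0, so the limit = -5.

Final answer: -5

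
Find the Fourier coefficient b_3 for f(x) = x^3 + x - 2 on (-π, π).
b_3 = (1/π) ∫_{-π}^{π} f(x)·sin(3x) dx.
Evaluate the integral (use parity and integration by parts as needed): b_3 = 2/9 + 2·π^2/3.

Final answer: 2/9 + 2·π^2/3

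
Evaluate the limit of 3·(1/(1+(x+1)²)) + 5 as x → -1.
Direct substitution at x = -1 gives 8.

Final answer: 8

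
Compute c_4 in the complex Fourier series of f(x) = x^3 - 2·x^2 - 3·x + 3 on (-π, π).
Compute the real Fourier coefficients first: a_4 = -1/2, b_4 = 27/16 - π^2/2.
Then c_4 = (a_4 − i·b_4)/2 = -1/4 - 27·i/32 + i·π^2/4.

Final answer: -1/4 - 27·i/32 + i·π^2/4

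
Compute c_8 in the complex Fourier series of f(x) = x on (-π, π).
Compute the real Fourier coefficients first: a_8 = 0, b_8 = -1/4.
Then c_8 = (a_8 − i·b_8)/2 = i/8.

Final answer: i/8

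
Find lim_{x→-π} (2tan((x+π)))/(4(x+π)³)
Both numerator and denominator → 0 as x → -π; this is a 0/0 indeterminate form.
Expand each to leading order near x = -π: numerator ~ 2·(x + π), denominator ~ 4·(x + π)^3.
The limit of the ratio is ∞.

Final answer: ∞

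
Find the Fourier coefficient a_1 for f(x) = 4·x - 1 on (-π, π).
a_1 = (1/π) ∫_{-π}^{π} f(x)·cos(1x) dx.
Evaluate the integral (use parity and integration by parts as needed): a_1 = 0.

Final answer: 0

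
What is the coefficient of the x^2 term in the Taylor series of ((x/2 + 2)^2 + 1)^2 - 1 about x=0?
Expand to order 2: ((x/2 + 2)^2 + 1)^2 - 1 = 13·x^2/2 + 20·x + 24 + O(x^3).
The coefficient of x^2 is 13/2.

Final answer: 13/2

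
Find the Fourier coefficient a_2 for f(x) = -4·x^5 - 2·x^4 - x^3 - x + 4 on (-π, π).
a_2 = (1/π) ∫_{-π}^{π} f(x)·cos(2x) dx.
Evaluate the integral (use parity and integration by parts as needed): a_2 = 6 - 4·π^2.

Final answer: 6 - 4·π^2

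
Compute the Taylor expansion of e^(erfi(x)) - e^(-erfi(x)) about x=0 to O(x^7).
x^5·(8/(15·π^(5/2)) + 2/(5·√(π)) + 8/(3·π^(3/2))) + x^3·(8/(3·π^(3/2)) + 4/(3·√(π))) + 4·x/√(π)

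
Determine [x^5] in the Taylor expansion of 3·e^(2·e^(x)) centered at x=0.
Expand to order 5: 3·e^(2·e^(x)) = 227·x^5·e^(2)/20 + 47·x^4·e^(2)/4 + 11·x^3·e^(2) + 9·x^2·e^(2) + 6·x·e^(2) + 3·e^(2) + O(x^6).
The coefficient of x^5 is 227·e^(2)/20.

Final answer: 227·e^(2)/20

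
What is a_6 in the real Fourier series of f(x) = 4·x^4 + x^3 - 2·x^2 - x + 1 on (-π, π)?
a_6 = (1/π) ∫_{-π}^{π} f(x)·cos(6x) dx.
Evaluate the integral (use parity and integration by parts as needed): a_6 = -10/27 + 8·π^2/9.

Final answer: -10/27 + 8·π^2/9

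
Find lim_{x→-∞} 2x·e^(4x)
This is a 0·∞ indeterminate form at x → -∞.
Rewrite the product as 2x / e^(-4x) (an ∞/∞ form) and apply L'Hôpital, or use the standard hierarchy e^(4|x|) ≫ |x| as x → -∞.
The indeterminate product → 0, so the limit = 0.

Final answer: 0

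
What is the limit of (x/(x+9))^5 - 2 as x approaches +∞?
As x → +∞: x/(x+9) = 1/(1 + 9/x) → 1, and the 5th power of a limit-1 base also → 1; with the additive constant, 1 - 2 = -1.
Limit = -1.

Final answer: -1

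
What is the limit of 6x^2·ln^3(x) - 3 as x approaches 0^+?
The product is a 0·∞ indeterminate form at x → 0⁺.
Rewrite the product as 6·ln^3(x) / x^(-2) and apply L'Hôpital, or use the standard hierarchy x^(-2) ≫ |ln x|^3 as x → 0⁺.
The indeterminate product → 0, so the limit = -3.

Final answer: -3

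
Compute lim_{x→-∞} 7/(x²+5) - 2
Evaluate the dominant behaviour as x → -∞; each term tends to a finite value or vanishes.
Limit = -2.

Final answer: -2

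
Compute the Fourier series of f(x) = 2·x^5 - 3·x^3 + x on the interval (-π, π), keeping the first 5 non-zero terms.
(-86·π^2 + 4·π^4 + 518)·sin(x) + (-2·π^4 - 41/2 + 13·π^2)·sin(2·x) + (-134·π^2/27 + 322/81 + 4·π^4/3)·sin(3·x) + (-π^4 - 49/32 + 11·π^2/4)·sin(4·x) + (-46·π^2/25 + 526/625 + 4·π^4/5)·sin(5·x)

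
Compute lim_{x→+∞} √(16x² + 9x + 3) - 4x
As x → +∞: multiply by the conjugate to get (9x+3)/(√(16x²+9x+3)+4x); the denominator ~ 8x, so the limit is 9/8.
Limit = 9/8.

Final answer: 9/8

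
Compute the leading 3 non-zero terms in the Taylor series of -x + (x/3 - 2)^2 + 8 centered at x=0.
x^2/9 - 7·x/3 + 12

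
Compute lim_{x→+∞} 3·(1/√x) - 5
Evaluate the dominant behaviour as x → +∞; each term tends to a finite value or vanishes.
Limit = -5.

Final answer: -5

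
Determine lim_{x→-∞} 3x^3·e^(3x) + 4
The product is a 0·∞ indeterminate form at x → -∞.
Rewrite the product as 3x^3 / e^(-3x) (an ∞/∞ form) and apply L'Hôpital, or use the standard hierarchy e^(3|x|) ≫ |x^3| as x → -∞.
The indeterminate product → 0, so the limit = 4.

Final answer: 4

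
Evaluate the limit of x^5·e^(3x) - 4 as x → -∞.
The product is a 0·∞ indeterminate form at x → -∞.
Rewrite the product as x^5 / e^(-3x) (an ∞/∞ form) and apply L'Hôpital, or use the standard hierarchy e^(3|x|) ≫ |x^5| as x → -∞.
The indeterminate product → 0, so the limit = -4.

Final answer: -4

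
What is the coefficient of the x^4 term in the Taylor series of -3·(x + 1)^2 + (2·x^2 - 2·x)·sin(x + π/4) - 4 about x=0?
Expand to order 4: -3·(x + 1)^2 + (2·x^2 - 2·x)·sin(x + π/4) - 4 = -√(2)·x^4/3 + 3·√(2)·x^3/2 - 3·x^2 + x·(-6 - √(2)) - 7 + O(x^5).
The coefficient of x^4 is -√(2)/3.

Final answer: -√(2)/3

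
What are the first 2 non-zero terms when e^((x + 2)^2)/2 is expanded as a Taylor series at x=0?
2·x·e^(4) + e^(4)/2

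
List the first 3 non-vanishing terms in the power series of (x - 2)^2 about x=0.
x^2 - 4·x + 4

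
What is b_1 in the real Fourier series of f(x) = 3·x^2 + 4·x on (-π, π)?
b_1 = (1/π) ∫_{-π}^{π} f(x)·sin(1x) dx.
Evaluate the integral (use parity and integration by parts as needed): b_1 = 8.

Final answer: 8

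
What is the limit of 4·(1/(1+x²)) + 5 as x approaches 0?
Direct substitution at x = 0 gives 9.

Final answer: 9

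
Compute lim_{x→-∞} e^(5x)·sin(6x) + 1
Evaluate the dominant behaviour as x → -∞; each term tends to a finite value or vanishes.
Limit = 1.

Final answer: 1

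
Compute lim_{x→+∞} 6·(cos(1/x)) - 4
Evaluate the dominant behaviour as x → +∞; each term tends to a finite value or vanishes.
Limit = 2.

Final answer: 2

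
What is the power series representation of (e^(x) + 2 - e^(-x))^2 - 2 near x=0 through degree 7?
x^7/630 + 8·x^6/45 + x^5/15 + 4·x^4/3 + 4·x^3/3 + 4·x^2 + 8·x + 2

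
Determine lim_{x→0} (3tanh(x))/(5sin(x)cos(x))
Both numerator and denominator → 0 as x → 0; this is a 0/0 indeterminate form.
Expand each to leading order near x = 0: numerator ~ 3·x, denominator ~ 5·x.
The limit of the ratio is 3/5.

Final answer: 3/5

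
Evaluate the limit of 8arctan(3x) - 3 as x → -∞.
Evaluate the dominant behaviour as x → -∞; each term tends to a finite value or vanishes.
Limit = -4·π - 3.

Final answer: -4·π - 3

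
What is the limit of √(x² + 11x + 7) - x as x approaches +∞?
As x → +∞: multiply by the conjugate to get (11x+7)/(√(x²+11x+7)+x); the denominator ~ 2x, so the limit is 11/2.
Limit = 11/2.

Final answer: 11/2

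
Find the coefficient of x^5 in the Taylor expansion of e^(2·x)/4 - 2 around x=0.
Expand to order 5: e^(2·x)/4 - 2 = x^5/15 + x^4/6 + x^3/3 + x^2/2 + x/2 - 7/4 + O(x^6).
The coefficient of x^5 is 1/15.

Final answer: 1/15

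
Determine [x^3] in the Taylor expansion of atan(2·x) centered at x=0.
Expand to order 3: atan(2·x) = -8·x^3/3 + 2·x + O(x^4).
The coefficient of x^3 is -8/3.

Final answer: -8/3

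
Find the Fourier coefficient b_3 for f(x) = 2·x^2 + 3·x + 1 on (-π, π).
b_3 = (1/π) ∫_{-π}^{π} f(x)·sin(3x) dx.
Evaluate the integral (use parity and integration by parts as needed): b_3 = 2.

Final answer: 2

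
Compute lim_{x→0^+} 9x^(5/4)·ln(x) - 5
The product is a 0·∞ indeterminate form at x → 0⁺.
Rewrite the product as 9·ln(x) / x^(-5/4) and apply L'Hôpital, or use the standard hierarchy x^(-5/4) ≫ |ln x| as x → 0⁺.
The indeterminate product → 0, so the limit = -5.

Final answer: -5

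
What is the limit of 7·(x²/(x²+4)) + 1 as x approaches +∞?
Evaluate the dominant behaviour as x → +∞; each term tends to a finite value or vanishes.
Limit = 8.

Final answer: 8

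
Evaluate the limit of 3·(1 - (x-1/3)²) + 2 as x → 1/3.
Direct substitution at x = 1/3 gives 5.

Final answer: 5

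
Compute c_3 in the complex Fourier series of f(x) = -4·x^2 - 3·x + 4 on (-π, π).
Compute the real Fourier coefficients first: a_3 = 16/9, b_3 = -2.
Then c_3 = (a_3 − i·b_3)/2 = 8/9 + i.

Final answer: 8/9 + i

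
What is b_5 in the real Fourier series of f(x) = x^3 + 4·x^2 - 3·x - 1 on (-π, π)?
b_5 = (1/π) ∫_{-π}^{π} f(x)·sin(5x) dx.
Evaluate the integral (use parity and integration by parts as needed): b_5 = -162/125 + 2·π^2/5.

Final answer: -162/125 + 2·π^2/5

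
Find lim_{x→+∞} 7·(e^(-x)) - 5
Evaluate the dominant behaviour as x → +∞; each term tends to a finite value or vanishes.
Limit = -5.

Final answer: -5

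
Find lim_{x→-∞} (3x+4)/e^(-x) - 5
The quotient is an ∞/∞ indeterminate form as x → -∞.
Compare growth rates of the dominant terms (exponentials ≫ polynomials ≫ logarithms), or apply L'Hôpital's rule; the quotient → 0.
Adding the constant: 0 - 5 = -5. Limit = -5.

Final answer: -5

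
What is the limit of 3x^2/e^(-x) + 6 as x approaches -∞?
The quotient is an ∞/∞ indeterminate form as x → -∞.
Compare growth rates of the dominant terms (exponentials ≫ polynomials ≫ logarithms), or apply L'Hôpital's rule; the quotient → 0.
Adding the constant: 0 + 6 = 6. Limit = 6.

Final answer: 6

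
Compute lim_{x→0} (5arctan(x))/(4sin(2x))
Both numerator and denominator → 0 as x → 0; this is a 0/0 indeterminate form.
Expand each to leading order near x = 0: numerator ~ 5·x, denominator ~ 8·x.
The limit of the ratio is 5/8.

Final answer: 5/8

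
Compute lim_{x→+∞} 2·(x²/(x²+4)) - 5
Evaluate the dominant behaviour as x → +∞; each term tends to a finite value or vanishes.
Limit = -3.

Final answer: -3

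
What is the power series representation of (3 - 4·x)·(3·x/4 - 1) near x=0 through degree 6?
-3·x^2 + 25·x/4 - 3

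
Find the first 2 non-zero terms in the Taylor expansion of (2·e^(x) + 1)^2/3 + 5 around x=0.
4·x + 8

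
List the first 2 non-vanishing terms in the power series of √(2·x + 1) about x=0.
x + 1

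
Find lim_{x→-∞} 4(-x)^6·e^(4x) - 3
The product is a 0·∞ indeterminate form at x → -∞.
Rewrite the product as 4(-x)^6 / e^(-4x) (an ∞/∞ form) and apply L'Hôpital, or use the standard hierarchy e^(4|x|) ≫ |(-x)^6| as x → -∞.
The indeterminate product → 0, so the limit = -3.

Final answer: -3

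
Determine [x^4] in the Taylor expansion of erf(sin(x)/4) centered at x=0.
Expand to order 4: erf(sin(x)/4) = -3·x^3/(32·√(π)) + x/(2·√(π)) + O(x^5).
The coefficient of x^4 is 0.

Final answer: 0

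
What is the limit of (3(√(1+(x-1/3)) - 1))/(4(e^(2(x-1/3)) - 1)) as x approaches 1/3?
Both numerator and denominator → 0 as x → 1/3; this is a 0/0 indeterminate form.
Expand each to leading order near x = 1/3: numerator ~ 3·(x - 1/3)/2, denominator ~ 8·(x - 1/3).
The limit of the ratio is 3/16.

Final answer: 3/16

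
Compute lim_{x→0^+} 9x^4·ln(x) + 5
The product is a 0·∞ indeterminate form at x → 0⁺.
Rewrite the product as 9·ln(x) / x^(-4) and apply L'Hôpital, or use the standard hierarchy x^(-4) ≫ |ln x| as x → 0⁺.
The indeterminate product → 0, so the limit = 5.

Final answer: 5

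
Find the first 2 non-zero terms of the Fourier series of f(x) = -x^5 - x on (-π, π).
(-242 - 2·π^4 + 40·π^2)·sin(x) + (-5·π^2 + 17/2 + π^4)·sin(2·x)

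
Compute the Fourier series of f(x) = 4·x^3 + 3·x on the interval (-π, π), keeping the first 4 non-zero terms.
(-42 + 8·π^2)·sin(x) + (3 - 4·π^2)·sin(2·x) + (2/9 + 8·π^2/3)·sin(3·x) + (-2·π^2 - 3/4)·sin(4·x)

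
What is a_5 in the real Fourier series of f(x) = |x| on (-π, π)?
a_5 = (1/π) ∫_{-π}^{π} f(x)·cos(5x) dx.
Evaluate the integral (use parity and integration by parts as needed): a_5 = -4/(25·π).

Final answer: -4/(25·π)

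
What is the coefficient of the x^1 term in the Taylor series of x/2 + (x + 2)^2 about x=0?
Expand to order 1: x/2 + (x + 2)^2 = 9·x/2 + 4 + O(x^2).
The coefficient of x^1 is 9/2.

Final answer: 9/2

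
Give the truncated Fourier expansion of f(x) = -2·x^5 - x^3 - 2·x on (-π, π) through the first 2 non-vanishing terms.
(-472 - 4·π^4 + 78·π^2)·sin(x) + (-9·π^2 + 31/2 + 2·π^4)·sin(2·x)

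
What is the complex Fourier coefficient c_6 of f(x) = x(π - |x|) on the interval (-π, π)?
Compute the real Fourier coefficients first: a_6 = 0, b_6 = 0.
Then c_6 = (a_6 − i·b_6)/2 = 0.

Final answer: 0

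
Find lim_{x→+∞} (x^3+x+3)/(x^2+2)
This is an ∞/∞ indeterminate form as x → +∞.
Divide numerator and denominator by x^3 and let the lower-order terms vanish; the numerator's degree 3 exceeds the denominator's degree 2, so the quotient diverges.
Limit = ∞.

Final answer: ∞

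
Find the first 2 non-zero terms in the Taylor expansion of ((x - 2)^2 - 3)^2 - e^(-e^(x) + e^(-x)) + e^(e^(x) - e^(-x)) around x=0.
1 - 4·x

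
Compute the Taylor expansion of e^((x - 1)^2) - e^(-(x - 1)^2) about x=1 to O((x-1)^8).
2·(x - 1)^2 + (x - 1)^6/3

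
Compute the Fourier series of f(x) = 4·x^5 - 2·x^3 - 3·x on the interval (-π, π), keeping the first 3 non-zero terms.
(-164·π^2 + 8·π^4 + 978)·sin(x) + (-4·π^4 - 30 + 22·π^2)·sin(2·x) + (-196·π^2/27 + 230/81 + 8·π^4/3)·sin(3·x)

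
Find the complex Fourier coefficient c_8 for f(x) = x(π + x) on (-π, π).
Compute the real Fourier coefficients first: a_8 = 1/16, b_8 = -π/4.
Then c_8 = (a_8 − i·b_8)/2 = 1/32 + i·π/8.

Final answer: 1/32 + i·π/8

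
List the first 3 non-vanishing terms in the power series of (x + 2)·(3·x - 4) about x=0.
3·x^2 + 2·x - 8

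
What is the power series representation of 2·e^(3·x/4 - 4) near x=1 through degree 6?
2·e^(-13/4) + 3·e^(-13/4)·(x - 1)/2 + 9·e^(-13/4)·(x - 1)^2/16 + 9·e^(-13/4)·(x - 1)^3/64 + 27·e^(-13/4)·(x - 1)^4/1024 + 81·e^(-13/4)·(x - 1)^5/20480 + 81·e^(-13/4)·(x - 1)^6/163840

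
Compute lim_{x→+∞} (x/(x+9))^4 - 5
As x → +∞: x/(x+9) = 1/(1 + 9/x) → 1, and the 4th power of a limit-1 base also → 1; with the additive constant, 1 - 5 = -4.
Limit = -4.

Final answer: -4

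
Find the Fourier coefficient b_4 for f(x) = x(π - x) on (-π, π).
b_4 = (1/π) ∫_{-π}^{π} f(x)·sin(4x) dx.
Evaluate the integral (use parity and integration by parts as needed): b_4 = -π/2.

Final answer: -π/2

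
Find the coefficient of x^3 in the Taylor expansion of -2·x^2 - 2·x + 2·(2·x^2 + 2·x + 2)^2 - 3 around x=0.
Expand to order 3: -2·x^2 - 2·x + 2·(2·x^2 + 2·x + 2)^2 - 3 = 16·x^3 + 22·x^2 + 14·x + 5 + O(x^4).
The coefficient of x^3 is 16.

Final answer: 16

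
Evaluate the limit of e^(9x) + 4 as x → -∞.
Evaluate the dominant behaviour as x → -∞; each term tends to a finite value or vanishes.
Limit = 4.

Final answer: 4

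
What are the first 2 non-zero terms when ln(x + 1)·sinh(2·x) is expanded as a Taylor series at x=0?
-x^3 + 2·x^2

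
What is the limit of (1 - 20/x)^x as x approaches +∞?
As x → +∞: this is the defining limit (1 - 20/x)^x → e^(-20).
Limit = e^(-20).

Final answer: e^(-20)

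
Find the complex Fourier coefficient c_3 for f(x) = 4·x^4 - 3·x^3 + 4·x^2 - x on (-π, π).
Compute the real Fourier coefficients first: a_3 = 16/27 - 32·π^2/9, b_3 = 2/3 - 2·π^2.
Then c_3 = (a_3 − i·b_3)/2 = -16·π^2/9 + 8/27 - i/3 + i·π^2.

Final answer: -16·π^2/9 + 8/27 - i/3 + i·π^2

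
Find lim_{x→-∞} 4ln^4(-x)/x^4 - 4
The quotient is an ∞/∞ indeterminate form as x → -∞.
Compare growth rates of the dominant terms (exponentials ≫ polynomials ≫ logarithms), or apply L'Hôpital's rule; the quotient → 0.
Adding the constant: 0 - 4 = -4. Limit = -4.

Final answer: -4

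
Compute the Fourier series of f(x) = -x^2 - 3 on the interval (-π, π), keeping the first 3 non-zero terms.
4·cos(x) - cos(2·x) - π^2/3 - 3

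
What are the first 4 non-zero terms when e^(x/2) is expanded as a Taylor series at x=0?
x^3/48 + x^2/8 + x/2 + 1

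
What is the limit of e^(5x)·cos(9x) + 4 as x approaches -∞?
Evaluate the dominant behaviour as x → -∞; each term tends to a finite value or vanishes.
Limit = 4.

Final answer: 4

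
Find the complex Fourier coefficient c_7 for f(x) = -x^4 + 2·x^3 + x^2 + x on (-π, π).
Compute the real Fourier coefficients first: a_7 = -244/2401 + 8·π^2/49, b_7 = 74/343 + 4·π^2/7.
Then c_7 = (a_7 − i·b_7)/2 = -122/2401 + 4·π^2/49 - 2·i·π^2/7 - 37·i/343.

Final answer: -122/2401 + 4·π^2/49 - 2·i·π^2/7 - 37·i/343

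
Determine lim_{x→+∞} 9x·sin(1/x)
As x → +∞: let u = 1/x → 0⁺; then 9·x·sin(1/x) = 9·1·sin(u)/u → 9·1·1 = 9.
Limit = 9.

Final answer: 9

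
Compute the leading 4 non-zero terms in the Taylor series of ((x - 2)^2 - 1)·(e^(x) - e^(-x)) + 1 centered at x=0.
3·x^3 - 8·x^2 + 6·x + 1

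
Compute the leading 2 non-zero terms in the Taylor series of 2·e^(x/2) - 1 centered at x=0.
x + 1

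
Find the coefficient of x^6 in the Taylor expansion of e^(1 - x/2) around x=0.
Expand to order 6: e^(1 - x/2) = e·x^6/46080 - e·x^5/3840 + e·x^4/384 - e·x^3/48 + e·x^2/8 - e·x/2 + e + O(x^7).
The coefficient of x^6 is e/46080.

Final answer: e/46080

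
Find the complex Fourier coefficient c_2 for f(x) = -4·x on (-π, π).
Compute the real Fourier coefficients first: a_2 = 0, b_2 = 4.
Then c_2 = (a_2 − i·b_2)/2 = -2·i.

Final answer: -2·i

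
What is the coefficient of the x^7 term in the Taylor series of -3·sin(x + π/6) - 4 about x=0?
Expand to order 7: -3·sin(x + π/6) - 4 = √(3)·x^7/3360 + x^6/480 - √(3)·x^5/80 - x^4/16 + √(3)·x^3/4 + 3·x^2/4 - 3·√(3)·x/2 - 11/2 + O(x^8).
The coefficient of x^7 is √(3)/3360.

Final answer: √(3)/3360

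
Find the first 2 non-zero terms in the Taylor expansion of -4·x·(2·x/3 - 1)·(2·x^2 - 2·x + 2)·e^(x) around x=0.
-16·x^2/3 + 8·x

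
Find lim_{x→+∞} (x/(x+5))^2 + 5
As x → +∞: x/(x+5) = 1/(1 + 5/x) → 1, and the 2nd power of a limit-1 base also → 1; with the additive constant, 1 + 5 = 6.
Limit = 6.

Final answer: 6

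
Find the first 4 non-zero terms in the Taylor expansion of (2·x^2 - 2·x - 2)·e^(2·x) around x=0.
-8·x^3/3 - 6·x^2 - 6·x - 2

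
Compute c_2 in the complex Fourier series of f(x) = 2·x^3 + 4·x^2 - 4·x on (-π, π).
Compute the real Fourier coefficients first: a_2 = 4, b_2 = 7 - 2·π^2.
Then c_2 = (a_2 − i·b_2)/2 = 2 - 7·i/2 + i·π^2.

Final answer: 2 - 7·i/2 + i·π^2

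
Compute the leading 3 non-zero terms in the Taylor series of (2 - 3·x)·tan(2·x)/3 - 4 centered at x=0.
-2·x^2 + 4·x/3 - 4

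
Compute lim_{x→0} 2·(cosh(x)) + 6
Direct substitution at x = 0 gives 8.

Final answer: 8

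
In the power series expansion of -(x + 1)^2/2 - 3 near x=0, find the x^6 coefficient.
Expand to order 6: -(x + 1)^2/2 - 3 = -x^2/2 - x - 7/2 + O(x^7).
The coefficient of x^6 is 0.

Final answer: 0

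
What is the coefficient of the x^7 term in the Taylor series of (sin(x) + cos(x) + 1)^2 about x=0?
Expand to order 7: (sin(x) + cos(x) + 1)^2 = -13·x^7/504 - x^6/360 + 17·x^5/60 + x^4/12 - 5·x^3/3 - x^2 + 4·x + 4 + O(x^8).
The coefficient of x^7 is -13/504.

Final answer: -13/504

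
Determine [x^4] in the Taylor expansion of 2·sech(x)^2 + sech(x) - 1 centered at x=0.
Expand to order 4: 2·sech(x)^2 + sech(x) - 1 = 37·x^4/24 - 5·x^2/2 + 2 + O(x^5).
The coefficient of x^4 is 37/24.

Final answer: 37/24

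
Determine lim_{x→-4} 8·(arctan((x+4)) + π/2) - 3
Direct substitution at x = -4 gives -3 + 4·π.

Final answer: -3 + 4·π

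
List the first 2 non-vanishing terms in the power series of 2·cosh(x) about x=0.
x^2 + 2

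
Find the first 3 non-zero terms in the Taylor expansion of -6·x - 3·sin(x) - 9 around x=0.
x^3/2 - 9·x - 9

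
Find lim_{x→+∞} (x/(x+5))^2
As x → +∞: x/(x+5) = 1/(1 + 5/x) → 1, and the 2nd power of a limit-1 base also → 1.
Limit = 1.

Final answer: 1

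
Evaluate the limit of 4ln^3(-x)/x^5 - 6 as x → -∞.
The quotient is an ∞/∞ indeterminate form as x → -∞.
Compare growth rates of the dominant terms (exponentials ≫ polynomials ≫ logarithms), or apply L'Hôpital's rule; the quotient → 0.
Adding the constant: 0 - 6 = -6. Limit = -6.

Final answer: -6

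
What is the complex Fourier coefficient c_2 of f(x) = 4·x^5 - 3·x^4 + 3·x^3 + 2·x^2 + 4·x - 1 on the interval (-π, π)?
Compute the real Fourier coefficients first: a_2 = 11 - 6·π^2, b_2 = -4·π^4 - 59/2 + 17·π^2.
Then c_2 = (a_2 − i·b_2)/2 = -3·π^2 + 11/2 - 17·i·π^2/2 + 59·i/4 + 2·i·π^4.

Final answer: -3·π^2 + 11/2 - 17·i·π^2/2 + 59·i/4 + 2·i·π^4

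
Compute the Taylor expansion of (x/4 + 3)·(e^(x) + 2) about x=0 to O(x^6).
17·x^5/480 + x^4/6 + 5·x^3/8 + 7·x^2/4 + 15·x/4 + 9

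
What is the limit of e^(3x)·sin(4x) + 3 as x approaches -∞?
Evaluate the dominant behaviour as x → -∞; each term tends to a finite value or vanishes.
Limit = 3.

Final answer: 3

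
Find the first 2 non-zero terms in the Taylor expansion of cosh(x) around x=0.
x^2/2 + 1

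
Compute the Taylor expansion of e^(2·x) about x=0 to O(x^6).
4·x^5/15 + 2·x^4/3 + 4·x^3/3 + 2·x^2 + 2·x + 1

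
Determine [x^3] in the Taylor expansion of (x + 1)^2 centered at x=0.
Expand to order 3: (x + 1)^2 = x^2 + 2·x + 1 + O(x^4).
The coefficient of x^3 is 0.

Final answer: 0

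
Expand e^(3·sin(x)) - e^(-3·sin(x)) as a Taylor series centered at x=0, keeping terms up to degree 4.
8·x^3 + 6·x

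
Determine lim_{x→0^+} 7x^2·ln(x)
This is a 0·∞ indeterminate form at x → 0⁺.
Rewrite the product as 7·ln(x) / x^(-2) and apply L'Hôpital, or use the standard hierarchy x^(-2) ≫ |ln x| as x → 0⁺.
The indeterminate product → 0, so the limit = 0.

Final answer: 0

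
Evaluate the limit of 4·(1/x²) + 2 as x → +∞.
Evaluate the dominant behaviour as x → +∞; each term tends to a finite value or vanishes.
Limit = 2.

Final answer: 2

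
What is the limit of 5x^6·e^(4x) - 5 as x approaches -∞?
The product is a 0·∞ indeterminate form at x → -∞.
Rewrite the product as 5x^6 / e^(-4x) (an ∞/∞ form) and apply L'Hôpital, or use the standard hierarchy e^(4|x|) ≫ |x^6| as x → -∞.
The indeterminate product → 0, so the limit = -5.

Final answer: -5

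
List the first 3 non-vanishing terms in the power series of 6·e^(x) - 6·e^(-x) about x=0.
x^5/10 + 2·x^3 + 12·x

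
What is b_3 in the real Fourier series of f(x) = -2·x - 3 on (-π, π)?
b_3 = (1/π) ∫_{-π}^{π} f(x)·sin(3x) dx.
Evaluate the integral (use parity and integration by parts as needed): b_3 = -4/3.

Final answer: -4/3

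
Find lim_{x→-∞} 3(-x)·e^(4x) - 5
The product is a 0·∞ indeterminate form at x → -∞.
Rewrite the product as 3(-x) / e^(-4x) (an ∞/∞ form) and apply L'Hôpital, or use the standard hierarchy e^(4|x|) ≫ |(-x)| as x → -∞.
The indeterminate product → 0, so the limit = -5.

Final answer: -5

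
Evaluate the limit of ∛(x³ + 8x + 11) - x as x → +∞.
This is an ∞ − ∞ indeterminate form.
Multiply by (A² + AB + B²)/(A² + AB + B²) where A = ∛(x³+8x + 11), B = x to use A³ − B³ = (A−B)(A²+AB+B²); the x³ terms cancel, leaving (8x + 11)/(A²+AB+B²) with denominator ~ 3x², so the limit is 0.
Limit = 0.

Final answer: 0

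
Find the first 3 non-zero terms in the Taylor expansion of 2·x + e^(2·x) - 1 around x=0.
4·x^3/3 + 2·x^2 + 4·x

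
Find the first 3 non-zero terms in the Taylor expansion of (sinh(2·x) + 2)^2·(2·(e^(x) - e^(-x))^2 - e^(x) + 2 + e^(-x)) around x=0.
24·x^2 + 8·x + 8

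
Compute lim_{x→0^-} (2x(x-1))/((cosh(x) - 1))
Both numerator and denominator → 0 as x → 0^-; this is a 0/0 indeterminate form.
Expand each to leading order near x = 0: numerator ~ -2·x, denominator ~ x^2/2.
The limit of the ratio is ∞.

Final answer: ∞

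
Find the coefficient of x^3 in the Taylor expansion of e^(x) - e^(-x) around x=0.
Expand to order 3: e^(x) - e^(-x) = x^3/3 + 2·x + O(x^4).
The coefficient of x^3 is 1/3.

Final answer: 1/3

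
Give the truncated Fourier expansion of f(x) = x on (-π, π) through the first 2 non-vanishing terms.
2·sin(x) - sin(2·x)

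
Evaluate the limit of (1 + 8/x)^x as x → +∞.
As x → +∞: this is the defining limit (1 + 8/x)^x → e^8.
Limit = e^(8).

Final answer: e^(8)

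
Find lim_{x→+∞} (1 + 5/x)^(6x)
As x → +∞: write (1 + 5/x)^(6x) = ((1 + 5/x)^x)^6 → (e^5)^6 = e^30.
Limit = e^(30).

Final answer: e^(30)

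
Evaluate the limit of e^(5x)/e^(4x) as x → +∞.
This is an ∞/∞ indeterminate form as x → +∞.
Rewrite e^(5x)/e^(4x) = e^((5−4)x) = e^(x); the exponent coefficient is 1 > 0 so e^(x) → ∞.
Limit = ∞.

Final answer: ∞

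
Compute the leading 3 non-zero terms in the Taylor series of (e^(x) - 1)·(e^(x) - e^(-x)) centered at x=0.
2·x^4/3 + x^3 + 2·x^2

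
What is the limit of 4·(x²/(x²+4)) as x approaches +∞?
Evaluate the dominant behaviour as x → +∞; each term tends to a finite value or vanishes.
Limit = 4.

Final answer: 4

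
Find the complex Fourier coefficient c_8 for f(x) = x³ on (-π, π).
Compute the real Fourier coefficients first: a_8 = 0, b_8 = 3/128 - π^2/4.
Then c_8 = (a_8 − i·b_8)/2 = -3·i/256 + i·π^2/8.

Final answer: -3·i/256 + i·π^2/8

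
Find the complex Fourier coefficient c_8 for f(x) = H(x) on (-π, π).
Compute the real Fourier coefficients first: a_8 = 0, b_8 = 0.
Then c_8 = (a_8 − i·b_8)/2 = 0.

Final answer: 0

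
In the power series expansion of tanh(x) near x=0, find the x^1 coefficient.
Expand to order 1: tanh(x) = x + O(x^2).
The coefficient of x^1 is 1.

Final answer: 1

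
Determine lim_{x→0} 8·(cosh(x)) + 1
Direct substitution at x = 0 gives 9.

Final answer: 9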